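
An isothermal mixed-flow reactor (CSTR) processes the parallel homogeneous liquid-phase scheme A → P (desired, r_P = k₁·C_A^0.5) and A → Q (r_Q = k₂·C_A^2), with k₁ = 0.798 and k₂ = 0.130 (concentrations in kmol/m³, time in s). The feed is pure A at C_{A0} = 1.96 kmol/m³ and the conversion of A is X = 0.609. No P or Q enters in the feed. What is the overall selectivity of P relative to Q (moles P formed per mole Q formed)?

Exit C_A = C_{A0}(1−X) = 1.96×0.391 = 0.7664 kmol/m³.
A CSTR operates uniformly at the exit composition, giving r_P = 0.6986 and r_Q = 0.07635 (each k·C_A^n at C_A = 0.7664).
Overall selectivity = C_P/C_Q = r_Pτ/(r_Qτ) = r_P/r_Q = 9.15.

9.15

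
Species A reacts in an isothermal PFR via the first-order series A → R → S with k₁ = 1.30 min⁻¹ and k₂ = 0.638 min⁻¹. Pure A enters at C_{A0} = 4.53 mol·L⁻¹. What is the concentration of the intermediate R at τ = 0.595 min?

1.98 mol·L⁻¹

Solving the coupled first-order balances gives C_R(τ) = [k₁/(k₂−k₁)]·C_{A0}·(e^(−k₁τ) − e^(−k₂τ)).
e^(−k₁τ) = e^(−1.30×0.595) = e^(−0.7735) = 0.4614; e^(−k₂τ) = e^(−0.3796) = 0.6841.
C_R = 1.30×4.53/(0.638−1.30) × (0.4614−0.6841) = (-8.896)×(-0.2227) = 1.981 mol·L⁻¹.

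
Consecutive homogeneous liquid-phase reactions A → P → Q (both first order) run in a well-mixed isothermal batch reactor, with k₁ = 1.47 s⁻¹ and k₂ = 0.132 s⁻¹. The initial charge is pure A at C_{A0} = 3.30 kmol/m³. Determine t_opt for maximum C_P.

For first-order series the maximum of C_P occurs at t_opt = ln(k₂/k₁)/(k₂−k₁).
= ln(0.132/1.47)/(0.132−1.47) = ln(0.08980)/-1.338 = -2.410/-1.338 = 1.80 s.

1.80 s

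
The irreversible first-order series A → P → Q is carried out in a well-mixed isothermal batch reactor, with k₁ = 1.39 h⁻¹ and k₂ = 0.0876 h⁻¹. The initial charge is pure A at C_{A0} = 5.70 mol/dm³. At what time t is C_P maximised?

For first-order series the maximum of C_P occurs at t_opt = ln(k₂/k₁)/(k₂−k₁).
= ln(0.0876/1.39)/(0.0876−1.39) = ln(0.06302)/-1.302 = -2.764/-1.302 = 2.12 h.

2.12 h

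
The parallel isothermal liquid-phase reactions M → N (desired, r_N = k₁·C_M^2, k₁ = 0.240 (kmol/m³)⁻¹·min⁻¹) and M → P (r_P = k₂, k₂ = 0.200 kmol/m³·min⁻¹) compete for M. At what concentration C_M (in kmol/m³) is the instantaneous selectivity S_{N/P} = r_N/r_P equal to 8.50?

2.66 kmol/m³

S_{N/P} = (k₁/k₂)·C_M^2 ⇒ C_M = (S·k₂/k₁)^(0.5).
= (8.50×0.200/0.240)^(0.5) = (7.083)^(0.5) = 2.66 kmol/m³.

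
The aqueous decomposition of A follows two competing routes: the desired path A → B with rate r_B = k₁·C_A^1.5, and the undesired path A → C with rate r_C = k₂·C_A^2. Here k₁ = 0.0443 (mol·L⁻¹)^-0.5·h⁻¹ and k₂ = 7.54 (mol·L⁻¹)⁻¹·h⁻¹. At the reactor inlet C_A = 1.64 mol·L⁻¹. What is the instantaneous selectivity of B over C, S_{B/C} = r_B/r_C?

0.00459

S_{B/C} = r_B/r_C = (k₁·C_A^1.5)/(k₂·C_A^2) = (k₁/k₂)·C_A^-0.5.
= (0.0443×1.640^1.5) / (7.54×1.640^2) = 0.09304/20.28 = 0.00459.
The undesired path is higher order in A, so low C_A (CSTR or dilute feed) favours B.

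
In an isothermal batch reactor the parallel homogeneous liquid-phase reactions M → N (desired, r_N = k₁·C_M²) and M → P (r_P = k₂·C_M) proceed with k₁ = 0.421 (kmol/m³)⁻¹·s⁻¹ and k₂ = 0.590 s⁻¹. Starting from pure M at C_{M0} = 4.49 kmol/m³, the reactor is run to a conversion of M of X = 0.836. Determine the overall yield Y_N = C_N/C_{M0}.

0.520

C_M = C_{M0}(1−X) = 0.7364 kmol/m³.
Along a PFR/batch, dC_P/dC_M = −r_P/(r_N+r_P) = −k₂/(k₂+k₁·C_M).
Integrating from C_{M0} to C_M: C_P = (0.590/0.421)·ln[(0.590+0.421·4.49)/(0.590+0.421·0.736)] = 1.401·ln(2.480/0.9000) = 1.421 kmol/m³.
Then C_N = (C_{M0}−C_M) − C_P = 3.754 − 1.421 = 2.333 kmol/m³.
Y_N = C_N/C_{M0} = 2.333/4.49 = 0.520.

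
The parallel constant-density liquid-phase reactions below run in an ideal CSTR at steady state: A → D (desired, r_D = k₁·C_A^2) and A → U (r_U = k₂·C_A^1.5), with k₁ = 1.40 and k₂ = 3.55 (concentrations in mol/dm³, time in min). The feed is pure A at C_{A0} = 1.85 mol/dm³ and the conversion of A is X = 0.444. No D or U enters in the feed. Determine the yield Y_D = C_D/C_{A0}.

0.127

Exit C_A = C_{A0}(1−X) = 1.85×0.556 = 1.029 mol/dm³.
A CSTR operates uniformly at the exit composition, giving r_D = 1.481 and r_U = 3.703 (each k·C_A^n at C_A = 1.029).
Fraction of consumed A going to D: r_D/(r_D+r_U) = 0.2857.
C_D = 0.2857·C_{A0}·X = 0.2857×1.85×0.444 = 0.235 mol/dm³; Y_D = C_D/C_{A0} = 0.127.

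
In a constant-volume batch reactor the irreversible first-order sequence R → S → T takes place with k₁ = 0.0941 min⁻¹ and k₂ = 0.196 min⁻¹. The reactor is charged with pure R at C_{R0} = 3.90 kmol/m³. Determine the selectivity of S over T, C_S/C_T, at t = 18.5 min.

0.200

The intermediate concentration in a first-order A→B→C sequence is C_S = k₁C_{R0}(e^(−k₁t) − e^(−k₂t))/(k₂−k₁).
e^(−k₁t) = e^(−0.0941×18.5) = e^(−1.741) = 0.1754; e^(−k₂t) = e^(−3.626) = 0.02662.
C_S = 0.0941×3.90/(0.196−0.0941) × (0.1754−0.02662) = 3.601×0.1487 = 0.5357 kmol/m³.
C_R = C_{R0}e^(−k₁t) = 0.6839 kmol/m³, so C_T = C_{R0}−C_R−C_S = 2.680 kmol/m³; C_S/C_T = 0.200.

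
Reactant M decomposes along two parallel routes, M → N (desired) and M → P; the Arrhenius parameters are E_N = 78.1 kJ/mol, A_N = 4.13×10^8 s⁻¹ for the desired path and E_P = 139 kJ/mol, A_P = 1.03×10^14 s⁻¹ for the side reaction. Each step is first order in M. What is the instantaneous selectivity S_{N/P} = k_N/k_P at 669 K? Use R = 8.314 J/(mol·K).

0.228

Since both paths have the same order in M, the concentration cancels and S_{N/P} = k_N/k_P = (A_N/A_P)·exp[(E_P−E_N)/(RT)].
(E_P−E_N)/(RT) = (139−78.1)×10³/(8.314×669) = 60900/5562 = 10.95.
k_N/k_P = (4.13×10^8/1.03×10^14)·exp(10.95) = 4.010×10^-6 × 56907 = 0.228.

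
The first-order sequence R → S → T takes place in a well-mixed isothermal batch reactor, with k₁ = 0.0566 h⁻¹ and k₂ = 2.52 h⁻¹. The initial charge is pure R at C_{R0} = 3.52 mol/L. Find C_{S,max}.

0.0725 mol/L

For a first-order series the maximum intermediate yield is C_{S,max}/C_{R0} = (k₁/k₂)^[k₂/(k₂−k₁)].
= (0.0566/2.52)^(2.52/(2.52−0.0566)) = (0.02246)^(1.023) = 0.02058.
C_{S,max} = 0.02058×3.52 = 0.0725 mol/L.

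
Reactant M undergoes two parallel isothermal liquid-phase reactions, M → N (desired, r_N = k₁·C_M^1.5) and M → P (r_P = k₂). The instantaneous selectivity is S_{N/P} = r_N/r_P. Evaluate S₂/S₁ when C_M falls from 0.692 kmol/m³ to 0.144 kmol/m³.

0.0949

S_{N/P} = (k₁/k₂)·C_M^1.5, so S₂/S₁ = (C_{M,2}/C_{M,1})^1.5.
= (0.144/0.692)^1.5 = (0.2081)^1.5 = 0.0949.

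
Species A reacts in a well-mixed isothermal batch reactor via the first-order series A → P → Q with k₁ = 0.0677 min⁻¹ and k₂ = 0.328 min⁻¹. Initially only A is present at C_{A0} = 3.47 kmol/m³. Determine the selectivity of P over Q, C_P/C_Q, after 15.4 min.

Solving the coupled first-order balances gives C_P(t) = [k₁/(k₂−k₁)]·C_{A0}·(e^(−k₁t) − e^(−k₂t)).
e^(−k₁t) = e^(−0.0677×15.4) = e^(−1.043) = 0.3525; e^(−k₂t) = e^(−5.051) = 0.006402.
C_P = 0.0677×3.47/(0.328−0.0677) × (0.3525−0.006402) = 0.9025×0.3461 = 0.3124 kmol/m³.
C_A = C_{A0}e^(−k₁t) = 1.223 kmol/m³, so C_Q = C_{A0}−C_A−C_P = 1.934 kmol/m³; C_P/C_Q = 0.162.

0.162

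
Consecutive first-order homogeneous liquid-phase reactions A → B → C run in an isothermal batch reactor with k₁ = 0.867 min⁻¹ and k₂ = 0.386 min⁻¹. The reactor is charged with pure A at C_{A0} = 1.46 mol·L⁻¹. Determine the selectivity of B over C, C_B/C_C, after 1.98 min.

1.69

Solving the coupled first-order balances gives C_B(t) = [k₁/(k₂−k₁)]·C_{A0}·(e^(−k₁t) − e^(−k₂t)).
e^(−k₁t) = e^(−0.867×1.98) = e^(−1.717) = 0.1797; e^(−k₂t) = e^(−0.7643) = 0.4657.
C_B = 0.867×1.46/(0.386−0.867) × (0.1797−0.4657) = (-2.632)×(-0.2860) = 0.7527 mol·L⁻¹.
C_A = C_{A0}e^(−k₁t) = 0.2623 mol·L⁻¹, so C_C = C_{A0}−C_A−C_B = 0.4450 mol·L⁻¹; C_B/C_C = 1.69.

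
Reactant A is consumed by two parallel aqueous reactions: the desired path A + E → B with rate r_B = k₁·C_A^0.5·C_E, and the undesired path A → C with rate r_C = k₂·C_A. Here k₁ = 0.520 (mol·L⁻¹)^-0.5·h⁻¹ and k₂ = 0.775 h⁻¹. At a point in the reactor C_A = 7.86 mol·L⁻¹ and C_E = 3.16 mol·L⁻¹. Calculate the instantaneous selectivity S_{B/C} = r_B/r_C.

0.756

S_{B/C} = r_B/r_C = (k₁·C_A^0.5·C_E)/(k₂·C_A) = (k₁/k₂)·C_A^-0.5·C_E.
= (0.520×7.860^0.5×3.160) / (0.775×7.860) = 4.607/6.092 = 0.756.
The undesired path is higher order in A, so low C_A (CSTR or dilute feed) favours B.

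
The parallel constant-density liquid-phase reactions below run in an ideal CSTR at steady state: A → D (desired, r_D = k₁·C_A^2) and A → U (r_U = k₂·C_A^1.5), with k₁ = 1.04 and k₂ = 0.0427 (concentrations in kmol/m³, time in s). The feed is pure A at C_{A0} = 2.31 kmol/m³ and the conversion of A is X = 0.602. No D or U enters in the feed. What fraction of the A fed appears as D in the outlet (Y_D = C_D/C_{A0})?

Exit C_A = C_{A0}(1−X) = 2.31×0.398 = 0.9194 kmol/m³.
Rates in a CSTR are evaluated at the outlet concentration: r_D = 1.04×0.9194^2 = 0.8791, r_U = 0.0427×0.9194^1.5 = 0.03764.
Fraction of consumed A going to D: r_D/(r_D+r_U) = 0.9589.
C_D = 0.9589·C_{A0}·X = 0.9589×2.31×0.602 = 1.33 kmol/m³; Y_D = C_D/C_{A0} = 0.577.

0.577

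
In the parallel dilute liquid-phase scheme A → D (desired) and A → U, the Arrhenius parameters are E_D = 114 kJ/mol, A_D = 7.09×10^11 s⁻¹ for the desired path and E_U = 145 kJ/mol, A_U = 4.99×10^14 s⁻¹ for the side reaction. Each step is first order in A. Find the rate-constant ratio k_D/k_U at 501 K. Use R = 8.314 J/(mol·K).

k_D/k_U = (A_D/A_U)·exp[−(E_D−E_U)/(RT)] = (A_D/A_U)·exp[(E_U−E_D)/(RT)].
(E_U−E_D)/(RT) = (145−114)×10³/(8.314×501) = 31000/4165 = 7.442.
k_D/k_U = (7.09×10^11/4.99×10^14)·exp(7.442) = 0.001421 × 1707 = 2.43.

2.43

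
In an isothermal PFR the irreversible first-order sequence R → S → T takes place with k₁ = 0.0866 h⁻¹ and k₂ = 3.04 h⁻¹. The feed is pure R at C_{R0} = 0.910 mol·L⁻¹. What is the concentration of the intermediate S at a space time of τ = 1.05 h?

For first-order series with pure R initially, C_S(τ) = k₁C_{R0}/(k₂−k₁)·(e^(−k₁τ) − e^(−k₂τ)).
e^(−k₁τ) = e^(−0.0866×1.05) = e^(−0.09093) = 0.9131; e^(−k₂τ) = e^(−3.192) = 0.04109.
C_S = 0.0866×0.910/(3.04−0.0866) × (0.9131−0.04109) = 0.02668×0.8720 = 0.02327 mol·L⁻¹.

0.0233 mol·L⁻¹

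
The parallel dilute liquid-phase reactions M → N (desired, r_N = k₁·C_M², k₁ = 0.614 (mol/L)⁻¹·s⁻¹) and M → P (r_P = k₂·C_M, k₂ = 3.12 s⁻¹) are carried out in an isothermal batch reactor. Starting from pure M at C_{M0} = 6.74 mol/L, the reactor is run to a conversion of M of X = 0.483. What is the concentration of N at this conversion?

1.62 mol/L

C_M = C_{M0}(1−X) = 3.485 mol/L.
Along a PFR/batch, dC_P/dC_M = −r_P/(r_N+r_P) = −k₂/(k₂+k₁·C_M).
Integrating from C_{M0} to C_M: C_P = (3.12/0.614)·ln[(3.12+0.614·6.74)/(3.12+0.614·3.48)] = 5.081·ln(7.258/5.260) = 1.637 mol/L.
Then C_N = (C_{M0}−C_M) − C_P = 3.255 − 1.637 = 1.619 mol/L.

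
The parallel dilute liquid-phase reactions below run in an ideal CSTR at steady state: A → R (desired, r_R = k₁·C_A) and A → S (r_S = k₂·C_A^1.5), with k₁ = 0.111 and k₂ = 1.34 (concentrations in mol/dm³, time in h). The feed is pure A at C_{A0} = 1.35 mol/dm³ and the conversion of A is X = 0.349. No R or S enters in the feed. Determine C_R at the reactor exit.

0.0383 mol/dm³

Exit C_A = C_{A0}(1−X) = 1.35×0.651 = 0.8789 mol/dm³.
A CSTR operates uniformly at the exit composition, giving r_R = 0.09755 and r_S = 1.104 (each k·C_A^n at C_A = 0.8789).
Fraction of consumed A going to R: r_R/(r_R+r_S) = 0.08119.
C_R = 0.08119·C_{A0}·X = 0.08119×1.35×0.349 = 0.0383 mol/dm³.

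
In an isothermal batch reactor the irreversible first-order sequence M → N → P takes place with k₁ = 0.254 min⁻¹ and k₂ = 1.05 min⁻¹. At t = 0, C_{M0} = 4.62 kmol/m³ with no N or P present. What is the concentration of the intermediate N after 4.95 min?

Solving the coupled first-order balances gives C_N(t) = [k₁/(k₂−k₁)]·C_{M0}·(e^(−k₁t) − e^(−k₂t)).
e^(−k₁t) = e^(−0.254×4.95) = e^(−1.257) = 0.2844; e^(−k₂t) = e^(−5.198) = 0.005530.
C_N = 0.254×4.62/(1.05−0.254) × (0.2844−0.005530) = 1.474×0.2789 = 0.4111 kmol/m³.

0.411 kmol/m³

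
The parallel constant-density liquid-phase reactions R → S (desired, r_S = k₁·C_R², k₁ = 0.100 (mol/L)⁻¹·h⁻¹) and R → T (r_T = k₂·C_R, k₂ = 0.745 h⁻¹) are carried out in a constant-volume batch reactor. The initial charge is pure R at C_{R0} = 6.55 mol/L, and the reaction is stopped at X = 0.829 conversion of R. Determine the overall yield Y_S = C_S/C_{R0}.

0.271

C_R = C_{R0}(1−X) = 1.120 mol/L.
Along a PFR/batch, dC_T/dC_R = −r_T/(r_S+r_T) = −k₂/(k₂+k₁·C_R).
Integrating from C_{R0} to C_R: C_T = (0.745/0.100)·ln[(0.745+0.100·6.55)/(0.745+0.100·1.12)] = 7.450·ln(1.400/0.8570) = 3.656 mol/L.
Then C_S = (C_{R0}−C_R) − C_T = 5.430 − 3.656 = 1.774 mol/L.
Y_S = C_S/C_{R0} = 1.774/6.55 = 0.271.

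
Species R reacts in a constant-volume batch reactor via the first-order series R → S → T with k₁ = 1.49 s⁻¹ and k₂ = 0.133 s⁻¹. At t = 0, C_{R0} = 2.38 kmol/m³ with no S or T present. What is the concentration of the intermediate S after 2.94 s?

1.73 kmol/m³

For first-order series with pure R initially, C_S(t) = k₁C_{R0}/(k₂−k₁)·(e^(−k₁t) − e^(−k₂t)).
e^(−k₁t) = e^(−1.49×2.94) = e^(−4.381) = 0.01252; e^(−k₂t) = e^(−0.3910) = 0.6764.
C_S = 1.49×2.38/(0.133−1.49) × (0.01252−0.6764) = (-2.613)×(-0.6638) = 1.735 kmol/m³.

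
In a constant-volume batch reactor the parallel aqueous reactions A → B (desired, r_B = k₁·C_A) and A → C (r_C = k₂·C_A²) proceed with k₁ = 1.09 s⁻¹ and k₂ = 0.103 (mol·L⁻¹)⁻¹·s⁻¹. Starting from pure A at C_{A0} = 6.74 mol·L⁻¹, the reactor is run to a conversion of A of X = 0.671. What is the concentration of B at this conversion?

C_A = C_{A0}(1−X) = 2.217 mol·L⁻¹.
Along a PFR/batch, dC_B/dC_A = −r_B/(r_B+r_C) = −k₁/(k₁+k₂·C_A).
Integrating from C_{A0} to C_A: C_B = (1.09/0.103)·ln[(1.09+0.103·6.74)/(1.09+0.103·2.22)] = 10.58·ln(1.784/1.318) = 3.202 mol·L⁻¹.

3.20 mol·L⁻¹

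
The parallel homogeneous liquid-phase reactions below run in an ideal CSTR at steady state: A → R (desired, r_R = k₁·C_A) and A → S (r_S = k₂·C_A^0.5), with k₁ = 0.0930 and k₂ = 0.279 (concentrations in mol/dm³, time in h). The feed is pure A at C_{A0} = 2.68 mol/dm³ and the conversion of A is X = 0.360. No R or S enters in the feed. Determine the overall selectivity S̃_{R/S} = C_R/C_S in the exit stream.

0.437

Exit C_A = C_{A0}(1−X) = 2.68×0.640 = 1.715 mol/dm³.
In a CSTR the entire volume is at exit conditions, so r_R = 0.0930×1.715 = 0.1595 and r_S = 0.279×1.715^0.5 = 0.3654.
Overall selectivity = C_R/C_S = r_Rτ/(r_Sτ) = r_R/r_S = 0.437.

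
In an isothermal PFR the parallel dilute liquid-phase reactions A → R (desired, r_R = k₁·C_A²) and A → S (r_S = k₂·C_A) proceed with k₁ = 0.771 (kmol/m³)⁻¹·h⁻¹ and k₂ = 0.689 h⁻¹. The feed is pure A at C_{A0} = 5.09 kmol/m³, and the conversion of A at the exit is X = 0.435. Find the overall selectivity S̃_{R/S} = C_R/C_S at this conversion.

C_A = C_{A0}(1−X) = 2.876 kmol/m³.
Along a PFR/batch, dC_S/dC_A = −r_S/(r_R+r_S) = −k₂/(k₂+k₁·C_A).
Integrating from C_{A0} to C_A: C_S = (0.689/0.771)·ln[(0.689+0.771·5.09)/(0.689+0.771·2.88)] = 0.8936·ln(4.613/2.906) = 0.4129 kmol/m³.
Then C_R = (C_{A0}−C_A) − C_S = 2.214 − 0.4129 = 1.801 kmol/m³.
S̃_{R/S} = C_R/C_S = 1.801/0.4129 = 4.36.

4.36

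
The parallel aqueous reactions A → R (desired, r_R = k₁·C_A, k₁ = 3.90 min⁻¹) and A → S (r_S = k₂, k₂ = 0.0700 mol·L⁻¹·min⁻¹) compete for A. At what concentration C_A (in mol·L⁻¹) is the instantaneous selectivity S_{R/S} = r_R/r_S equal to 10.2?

0.183 mol·L⁻¹

S_{R/S} = (k₁/k₂)·C_A ⇒ C_A = S·k₂/k₁.
= 10.2×0.0700/3.90 = 0.183 mol·L⁻¹.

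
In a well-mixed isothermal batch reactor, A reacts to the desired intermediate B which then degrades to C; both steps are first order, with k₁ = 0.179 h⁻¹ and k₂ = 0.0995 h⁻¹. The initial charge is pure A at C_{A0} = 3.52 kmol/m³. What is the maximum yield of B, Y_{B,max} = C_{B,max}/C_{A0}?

Evaluating C_B at t_opt = ln(k₂/k₁)/(k₂−k₁) gives C_{B,max}/C_{A0} = (k₁/k₂)^[k₂/(k₂−k₁)].
= (0.179/0.0995)^(0.0995/(0.0995−0.179)) = (1.799)^(-1.252) = 0.4795.

0.480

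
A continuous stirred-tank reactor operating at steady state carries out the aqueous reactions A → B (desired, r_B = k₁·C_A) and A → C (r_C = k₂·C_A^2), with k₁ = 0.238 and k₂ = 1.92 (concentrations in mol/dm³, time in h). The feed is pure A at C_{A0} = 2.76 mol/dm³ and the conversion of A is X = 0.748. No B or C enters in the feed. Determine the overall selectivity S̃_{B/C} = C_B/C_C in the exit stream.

Exit C_A = C_{A0}(1−X) = 2.76×0.252 = 0.6955 mol/dm³.
Rates in a CSTR are evaluated at the outlet concentration: r_B = 0.238×0.6955 = 0.1655, r_C = 1.92×0.6955^2 = 0.9288.
Overall selectivity = C_B/C_C = r_Bτ/(r_Cτ) = r_B/r_C = 0.178.

0.178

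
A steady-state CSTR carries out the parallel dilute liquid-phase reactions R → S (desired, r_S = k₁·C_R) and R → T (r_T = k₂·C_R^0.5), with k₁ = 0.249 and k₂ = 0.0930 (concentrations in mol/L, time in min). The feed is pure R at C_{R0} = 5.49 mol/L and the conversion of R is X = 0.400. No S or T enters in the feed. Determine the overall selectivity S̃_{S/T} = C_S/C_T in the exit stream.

4.86

Exit C_R = C_{R0}(1−X) = 5.49×0.600 = 3.294 mol/L.
A CSTR operates uniformly at the exit composition, giving r_S = 0.8202 and r_T = 0.1688 (each k·C_R^n at C_R = 3.294).
Overall selectivity = C_S/C_T = r_Sτ/(r_Tτ) = r_S/r_T = 4.86.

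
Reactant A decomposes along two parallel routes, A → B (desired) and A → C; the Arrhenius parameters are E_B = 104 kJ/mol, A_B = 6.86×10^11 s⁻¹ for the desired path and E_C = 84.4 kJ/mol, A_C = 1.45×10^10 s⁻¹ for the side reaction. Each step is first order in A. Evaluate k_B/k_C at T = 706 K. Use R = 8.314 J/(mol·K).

k_B/k_C = (A_B/A_C)·exp[−(E_B−E_C)/(RT)] = (A_B/A_C)·exp[(E_C−E_B)/(RT)].
(E_C−E_B)/(RT) = (84.4−104)×10³/(8.314×706) = -19600/5870 = -3.339.
k_B/k_C = (6.86×10^11/1.45×10^10)·exp(-3.339) = 47.31 × 0.03547 = 1.68.

1.68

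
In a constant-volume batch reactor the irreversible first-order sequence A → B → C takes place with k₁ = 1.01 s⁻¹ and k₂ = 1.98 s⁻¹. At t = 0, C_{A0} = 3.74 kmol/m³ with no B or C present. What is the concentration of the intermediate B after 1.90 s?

0.481 kmol/m³

For first-order series with pure A initially, C_B(t) = k₁C_{A0}/(k₂−k₁)·(e^(−k₁t) − e^(−k₂t)).
e^(−k₁t) = e^(−1.01×1.90) = e^(−1.919) = 0.1468; e^(−k₂t) = e^(−3.762) = 0.02324.
C_B = 1.01×3.74/(1.98−1.01) × (0.1468−0.02324) = 3.894×0.1235 = 0.4810 kmol/m³.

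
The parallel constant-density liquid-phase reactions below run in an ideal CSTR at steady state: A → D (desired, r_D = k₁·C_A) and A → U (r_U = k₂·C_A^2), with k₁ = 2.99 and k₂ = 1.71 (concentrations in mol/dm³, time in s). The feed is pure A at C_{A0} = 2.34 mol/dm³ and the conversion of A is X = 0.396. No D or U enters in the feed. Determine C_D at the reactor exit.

0.512 mol/dm³

Exit C_A = C_{A0}(1−X) = 2.34×0.604 = 1.413 mol/dm³.
Rates in a CSTR are evaluated at the outlet concentration: r_D = 2.99×1.413 = 4.226, r_U = 1.71×1.413^2 = 3.416.
Fraction of consumed A going to D: r_D/(r_D+r_U) = 0.5530.
C_D = 0.5530·C_{A0}·X = 0.5530×2.34×0.396 = 0.512 mol/dm³.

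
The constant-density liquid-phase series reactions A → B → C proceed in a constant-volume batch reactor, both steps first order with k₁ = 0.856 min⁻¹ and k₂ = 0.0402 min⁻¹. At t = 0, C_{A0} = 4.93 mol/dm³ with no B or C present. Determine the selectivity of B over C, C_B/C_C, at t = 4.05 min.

Solving the coupled first-order balances gives C_B(t) = [k₁/(k₂−k₁)]·C_{A0}·(e^(−k₁t) − e^(−k₂t)).
e^(−k₁t) = e^(−0.856×4.05) = e^(−3.467) = 0.03122; e^(−k₂t) = e^(−0.1628) = 0.8498.
C_B = 0.856×4.93/(0.0402−0.856) × (0.03122−0.8498) = (-5.173)×(-0.8185) = 4.234 mol/dm³.
C_A = C_{A0}e^(−k₁t) = 0.1539 mol/dm³, so C_C = C_{A0}−C_A−C_B = 0.5419 mol/dm³; C_B/C_C = 7.81.

7.81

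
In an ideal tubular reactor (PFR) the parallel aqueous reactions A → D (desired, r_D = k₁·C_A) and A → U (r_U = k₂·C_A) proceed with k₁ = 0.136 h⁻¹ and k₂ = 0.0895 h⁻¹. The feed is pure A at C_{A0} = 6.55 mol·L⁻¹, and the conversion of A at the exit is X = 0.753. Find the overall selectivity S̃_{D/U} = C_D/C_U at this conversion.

C_A = C_{A0}(1−X) = 1.618 mol·L⁻¹.
Both paths are first order in A, so the instantaneous fraction to D is constant: dC_D/d(−C_A) = k₁/(k₁+k₂) = 0.6031.
C_D = 0.6031·(C_{A0}−C_A) = 0.6031×4.932 = 2.97 mol·L⁻¹.
C_U = (C_{A0}−C_A)−C_D = 1.958 mol·L⁻¹; S̃_{D/U} = 2.975/1.958 = 1.52.

1.52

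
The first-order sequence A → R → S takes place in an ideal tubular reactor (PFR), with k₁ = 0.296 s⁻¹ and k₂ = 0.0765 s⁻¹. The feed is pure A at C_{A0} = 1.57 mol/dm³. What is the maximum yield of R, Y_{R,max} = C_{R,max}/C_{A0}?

0.624

Evaluating C_R at τ_opt = ln(k₂/k₁)/(k₂−k₁) gives C_{R,max}/C_{A0} = (k₁/k₂)^[k₂/(k₂−k₁)].
= (0.296/0.0765)^(0.0765/(0.0765−0.296)) = (3.869)^(-0.3485) = 0.6240.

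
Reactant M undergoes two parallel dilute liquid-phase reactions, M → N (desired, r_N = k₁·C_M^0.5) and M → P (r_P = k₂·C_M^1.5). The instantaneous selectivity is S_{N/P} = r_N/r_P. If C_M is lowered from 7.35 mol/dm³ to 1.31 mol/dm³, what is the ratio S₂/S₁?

5.61

S_{N/P} = (k₁/k₂)·C_M⁻¹, so S₂/S₁ = (C_{M,2}/C_{M,1})⁻¹.
= 7.35/1.31 = 5.61.
Selectivity toward N rises as C_M falls — low-concentration operation is favoured.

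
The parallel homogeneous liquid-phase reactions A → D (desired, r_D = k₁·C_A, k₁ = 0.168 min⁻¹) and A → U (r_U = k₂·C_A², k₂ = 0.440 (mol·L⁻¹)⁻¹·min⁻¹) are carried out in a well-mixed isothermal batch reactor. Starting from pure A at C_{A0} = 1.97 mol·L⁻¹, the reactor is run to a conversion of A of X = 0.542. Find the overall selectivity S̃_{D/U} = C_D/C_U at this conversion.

C_A = C_{A0}(1−X) = 0.9023 mol·L⁻¹.
Along a PFR/batch, dC_D/dC_A = −r_D/(r_D+r_U) = −k₁/(k₁+k₂·C_A).
Integrating from C_{A0} to C_A: C_D = (0.168/0.440)·ln[(0.168+0.440·1.97)/(0.168+0.440·0.902)] = 0.3818·ln(1.035/0.5650) = 0.2311 mol·L⁻¹.
C_U = (C_{A0}−C_A)−C_D = 0.8367 mol·L⁻¹; S̃_{D/U} = 0.2311/0.8367 = 0.276.

0.276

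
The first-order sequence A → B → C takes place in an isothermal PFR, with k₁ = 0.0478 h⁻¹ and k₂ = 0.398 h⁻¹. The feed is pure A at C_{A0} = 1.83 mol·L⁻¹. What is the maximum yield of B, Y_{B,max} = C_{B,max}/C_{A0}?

0.0899

For a first-order series the maximum intermediate yield is C_{B,max}/C_{A0} = (k₁/k₂)^[k₂/(k₂−k₁)].
= (0.0478/0.398)^(0.398/(0.398−0.0478)) = (0.1201)^(1.136) = 0.08993.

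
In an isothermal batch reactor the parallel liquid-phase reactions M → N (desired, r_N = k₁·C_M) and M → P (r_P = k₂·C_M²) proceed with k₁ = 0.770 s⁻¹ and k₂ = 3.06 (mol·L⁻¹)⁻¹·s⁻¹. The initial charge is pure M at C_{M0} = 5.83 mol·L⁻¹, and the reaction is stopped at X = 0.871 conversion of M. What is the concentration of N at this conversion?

0.453 mol·L⁻¹

C_M = C_{M0}(1−X) = 0.7521 mol·L⁻¹.
Along a PFR/batch, dC_N/dC_M = −r_N/(r_N+r_P) = −k₁/(k₁+k₂·C_M).
Integrating from C_{M0} to C_M: C_N = (0.770/3.06)·ln[(0.770+3.06·5.83)/(0.770+3.06·0.752)] = 0.2516·ln(18.61/3.071) = 0.4533 mol·L⁻¹.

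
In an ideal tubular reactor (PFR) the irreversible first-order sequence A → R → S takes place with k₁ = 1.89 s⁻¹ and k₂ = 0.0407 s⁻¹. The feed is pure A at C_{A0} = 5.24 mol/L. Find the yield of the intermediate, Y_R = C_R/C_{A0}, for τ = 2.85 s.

0.905

For first-order series with pure A initially, C_R(τ) = k₁C_{A0}/(k₂−k₁)·(e^(−k₁τ) − e^(−k₂τ)).
e^(−k₁τ) = e^(−1.89×2.85) = e^(−5.386) = 0.004578; e^(−k₂τ) = e^(−0.1160) = 0.8905.
C_R = 1.89×5.24/(0.0407−1.89) × (0.004578−0.8905) = (-5.355)×(-0.8859) = 4.744 mol/L.
Y_R = C_R/C_{A0} = 4.744/5.24 = 0.905.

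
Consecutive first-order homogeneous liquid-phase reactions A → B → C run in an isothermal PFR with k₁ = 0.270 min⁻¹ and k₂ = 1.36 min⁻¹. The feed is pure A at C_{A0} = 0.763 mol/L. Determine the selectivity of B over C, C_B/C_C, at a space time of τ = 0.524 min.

Solving the coupled first-order balances gives C_B(τ) = [k₁/(k₂−k₁)]·C_{A0}·(e^(−k₁τ) − e^(−k₂τ)).
e^(−k₁τ) = e^(−0.270×0.524) = e^(−0.1415) = 0.8681; e^(−k₂τ) = e^(−0.7126) = 0.4903.
C_B = 0.270×0.763/(1.36−0.270) × (0.8681−0.4903) = 0.1890×0.3777 = 0.07139 mol/L.
C_A = C_{A0}e^(−k₁τ) = 0.6623 mol/L, so C_C = C_{A0}−C_A−C_B = 0.02927 mol/L; C_B/C_C = 2.44.

2.44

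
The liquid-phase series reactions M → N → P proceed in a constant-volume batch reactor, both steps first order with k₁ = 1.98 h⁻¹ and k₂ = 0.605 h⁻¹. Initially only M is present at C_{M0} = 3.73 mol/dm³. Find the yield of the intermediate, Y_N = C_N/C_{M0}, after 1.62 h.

For first-order series with pure M initially, C_N(t) = k₁C_{M0}/(k₂−k₁)·(e^(−k₁t) − e^(−k₂t)).
e^(−k₁t) = e^(−1.98×1.62) = e^(−3.208) = 0.04045; e^(−k₂t) = e^(−0.9801) = 0.3753.
C_N = 1.98×3.73/(0.605−1.98) × (0.04045−0.3753) = (-5.371)×(-0.3348) = 1.798 mol/dm³.
Y_N = C_N/C_{M0} = 1.798/3.73 = 0.482.

0.482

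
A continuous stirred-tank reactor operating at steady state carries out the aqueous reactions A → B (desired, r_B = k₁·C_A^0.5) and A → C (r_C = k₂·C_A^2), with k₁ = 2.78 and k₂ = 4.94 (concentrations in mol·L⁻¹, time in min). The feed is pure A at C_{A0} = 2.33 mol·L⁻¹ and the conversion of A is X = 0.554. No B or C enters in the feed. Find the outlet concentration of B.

Exit C_A = C_{A0}(1−X) = 2.33×0.446 = 1.039 mol·L⁻¹.
A CSTR operates uniformly at the exit composition, giving r_B = 2.834 and r_C = 5.335 (each k·C_A^n at C_A = 1.039).
Fraction of consumed A going to B: r_B/(r_B+r_C) = 0.3469.
C_B = 0.3469·C_{A0}·X = 0.3469×2.33×0.554 = 0.448 mol·L⁻¹.

0.448 mol·L⁻¹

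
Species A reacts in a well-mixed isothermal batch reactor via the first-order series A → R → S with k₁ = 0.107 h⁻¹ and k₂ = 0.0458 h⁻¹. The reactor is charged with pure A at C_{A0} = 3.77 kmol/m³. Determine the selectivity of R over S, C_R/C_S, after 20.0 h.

Solving the coupled first-order balances gives C_R(t) = [k₁/(k₂−k₁)]·C_{A0}·(e^(−k₁t) − e^(−k₂t)).
e^(−k₁t) = e^(−0.107×20.0) = e^(−2.140) = 0.1177; e^(−k₂t) = e^(−0.9160) = 0.4001.
C_R = 0.107×3.77/(0.0458−0.107) × (0.1177−0.4001) = (-6.591)×(-0.2825) = 1.862 kmol/m³.
C_A = C_{A0}e^(−k₁t) = 0.4436 kmol/m³, so C_S = C_{A0}−C_A−C_R = 1.465 kmol/m³; C_R/C_S = 1.27.

1.27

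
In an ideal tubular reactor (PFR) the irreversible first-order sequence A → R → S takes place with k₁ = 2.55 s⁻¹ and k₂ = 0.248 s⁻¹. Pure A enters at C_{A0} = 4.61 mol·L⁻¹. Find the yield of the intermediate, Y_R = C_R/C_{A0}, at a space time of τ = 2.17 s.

The intermediate concentration in a first-order A→B→C sequence is C_R = k₁C_{A0}(e^(−k₁τ) − e^(−k₂τ))/(k₂−k₁).
e^(−k₁τ) = e^(−2.55×2.17) = e^(−5.533) = 0.003952; e^(−k₂τ) = e^(−0.5382) = 0.5838.
C_R = 2.55×4.61/(0.248−2.55) × (0.003952−0.5838) = (-5.107)×(-0.5799) = 2.961 mol·L⁻¹.
Y_R = C_R/C_{A0} = 2.961/4.61 = 0.642.

0.642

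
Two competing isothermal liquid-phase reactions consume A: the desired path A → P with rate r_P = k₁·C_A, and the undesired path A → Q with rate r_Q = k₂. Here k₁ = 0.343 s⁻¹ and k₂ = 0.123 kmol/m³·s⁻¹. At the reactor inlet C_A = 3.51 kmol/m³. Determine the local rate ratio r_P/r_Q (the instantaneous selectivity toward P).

S_{P/Q} = r_P/r_Q = (k₁·C_A)/(k₂) = (k₁/k₂)·C_A.
= (0.343×3.510) / (0.123) = 1.204/0.1230 = 9.79.
Since the desired path is higher order in A, keeping C_A high (PFR or concentrated feed) favours P.

9.79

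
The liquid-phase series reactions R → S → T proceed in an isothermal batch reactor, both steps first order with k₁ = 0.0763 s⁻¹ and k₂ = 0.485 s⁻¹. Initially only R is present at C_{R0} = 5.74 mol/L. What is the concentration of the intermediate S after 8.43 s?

For first-order series with pure R initially, C_S(t) = k₁C_{R0}/(k₂−k₁)·(e^(−k₁t) − e^(−k₂t)).
e^(−k₁t) = e^(−0.0763×8.43) = e^(−0.6432) = 0.5256; e^(−k₂t) = e^(−4.089) = 0.01676.
C_S = 0.0763×5.74/(0.485−0.0763) × (0.5256−0.01676) = 1.072×0.5088 = 0.5453 mol/L.

0.545 mol/L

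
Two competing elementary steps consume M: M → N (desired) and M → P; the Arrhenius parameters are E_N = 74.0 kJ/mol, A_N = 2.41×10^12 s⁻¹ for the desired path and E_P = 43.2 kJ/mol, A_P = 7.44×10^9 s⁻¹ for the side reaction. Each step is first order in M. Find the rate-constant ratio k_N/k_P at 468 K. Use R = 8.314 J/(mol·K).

Since both paths have the same order in M, the concentration cancels and S_{N/P} = k_N/k_P = (A_N/A_P)·exp[(E_P−E_N)/(RT)].
(E_P−E_N)/(RT) = (43.2−74.0)×10³/(8.314×468) = -30800/3891 = -7.916.
k_N/k_P = (2.41×10^12/7.44×10^9)·exp(-7.916) = 323.9 × 3.649×10^-4 = 0.118.
Since E_N > E_P, raising the temperature improves selectivity toward N.

0.118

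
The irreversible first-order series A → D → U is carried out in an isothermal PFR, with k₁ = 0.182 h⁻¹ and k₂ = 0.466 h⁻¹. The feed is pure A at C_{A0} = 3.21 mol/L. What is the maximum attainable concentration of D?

Evaluating C_D at τ_opt = ln(k₂/k₁)/(k₂−k₁) gives C_{D,max}/C_{A0} = (k₁/k₂)^[k₂/(k₂−k₁)].
= (0.182/0.466)^(0.466/(0.466−0.182)) = (0.3906)^(1.641) = 0.2138.
C_{D,max} = 0.2138×3.21 = 0.686 mol/L.

0.686 mol/L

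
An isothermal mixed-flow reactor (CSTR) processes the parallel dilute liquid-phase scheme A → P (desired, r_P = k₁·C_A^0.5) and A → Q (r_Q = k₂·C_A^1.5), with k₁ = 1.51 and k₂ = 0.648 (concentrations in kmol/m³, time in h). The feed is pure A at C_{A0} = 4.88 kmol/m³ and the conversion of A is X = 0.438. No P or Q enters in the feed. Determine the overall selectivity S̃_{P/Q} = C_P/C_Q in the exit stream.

0.850

Exit C_A = C_{A0}(1−X) = 4.88×0.562 = 2.743 kmol/m³.
A CSTR operates uniformly at the exit composition, giving r_P = 2.501 and r_Q = 2.943 (each k·C_A^n at C_A = 2.743).
Overall selectivity = C_P/C_Q = r_Pτ/(r_Qτ) = r_P/r_Q = 0.850.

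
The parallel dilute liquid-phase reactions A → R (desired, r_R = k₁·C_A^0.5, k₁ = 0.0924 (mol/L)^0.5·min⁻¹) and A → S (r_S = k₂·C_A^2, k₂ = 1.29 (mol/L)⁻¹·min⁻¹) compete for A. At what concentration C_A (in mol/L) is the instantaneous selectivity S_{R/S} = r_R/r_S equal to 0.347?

0.349 mol/L

S_{R/S} = (k₁/k₂)·C_A^-1.5 ⇒ C_A = (S·k₂/k₁)^(1/(-1.5)).
= (0.347×1.29/0.0924)^(-0.6667) = (4.844)^(-0.6667) = 0.349 mol/L.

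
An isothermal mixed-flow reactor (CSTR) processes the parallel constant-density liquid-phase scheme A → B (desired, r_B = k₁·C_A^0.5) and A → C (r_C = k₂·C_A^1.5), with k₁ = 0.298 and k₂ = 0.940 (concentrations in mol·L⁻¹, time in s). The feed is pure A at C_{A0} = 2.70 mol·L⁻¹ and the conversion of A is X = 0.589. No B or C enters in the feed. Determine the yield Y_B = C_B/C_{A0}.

0.131

Exit C_A = C_{A0}(1−X) = 2.70×0.411 = 1.110 mol·L⁻¹.
A CSTR operates uniformly at the exit composition, giving r_B = 0.3139 and r_C = 1.099 (each k·C_A^n at C_A = 1.110).
Fraction of consumed A going to B: r_B/(r_B+r_C) = 0.2222.
C_B = 0.2222·C_{A0}·X = 0.2222×2.70×0.589 = 0.353 mol·L⁻¹; Y_B = C_B/C_{A0} = 0.131.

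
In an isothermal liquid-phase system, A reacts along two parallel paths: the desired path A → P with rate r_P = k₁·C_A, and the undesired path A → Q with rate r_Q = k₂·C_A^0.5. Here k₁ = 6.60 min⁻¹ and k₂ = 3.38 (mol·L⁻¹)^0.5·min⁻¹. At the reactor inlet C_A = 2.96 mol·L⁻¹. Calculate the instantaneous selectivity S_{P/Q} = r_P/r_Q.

S_{P/Q} = r_P/r_Q = (k₁·C_A)/(k₂·C_A^0.5) = (k₁/k₂)·C_A^0.5.
= (6.60×2.960) / (3.38×2.960^0.5) = 19.54/5.815 = 3.36.
Since the desired path is higher order in A, keeping C_A high (PFR or concentrated feed) favours P.

3.36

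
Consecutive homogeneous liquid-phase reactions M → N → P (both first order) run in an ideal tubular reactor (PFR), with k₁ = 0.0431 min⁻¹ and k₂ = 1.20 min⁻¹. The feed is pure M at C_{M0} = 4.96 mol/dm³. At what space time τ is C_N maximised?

2.88 min

Setting dC_N/dτ = 0 gives τ_opt = ln(k₂/k₁)/(k₂−k₁).
= ln(1.20/0.0431)/(1.20−0.0431) = ln(27.84)/1.157 = 3.327/1.157 = 2.88 min.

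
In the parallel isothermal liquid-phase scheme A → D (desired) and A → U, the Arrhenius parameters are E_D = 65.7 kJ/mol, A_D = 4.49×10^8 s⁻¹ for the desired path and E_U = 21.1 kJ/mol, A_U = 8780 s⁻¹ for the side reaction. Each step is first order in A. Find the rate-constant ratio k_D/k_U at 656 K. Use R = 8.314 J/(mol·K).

With equal orders, S_{D/U} = k_D/k_U = (A_D/A_U)·exp[(E_U−E_D)/(RT)].
(E_U−E_D)/(RT) = (21.1−65.7)×10³/(8.314×656) = -44600/5454 = -8.178.
k_D/k_U = (4.49×10^8/8780)·exp(-8.178) = 51139 × 2.809×10^-4 = 14.4.
Since E_D > E_U, raising the temperature improves selectivity toward D.

14.4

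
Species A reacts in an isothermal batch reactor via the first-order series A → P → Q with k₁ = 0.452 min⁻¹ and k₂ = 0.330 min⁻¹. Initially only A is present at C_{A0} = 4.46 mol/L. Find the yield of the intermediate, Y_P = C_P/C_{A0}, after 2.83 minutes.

0.425

The intermediate concentration in a first-order A→B→C sequence is C_P = k₁C_{A0}(e^(−k₁t) − e^(−k₂t))/(k₂−k₁).
e^(−k₁t) = e^(−0.452×2.83) = e^(−1.279) = 0.2783; e^(−k₂t) = e^(−0.9339) = 0.3930.
C_P = 0.452×4.46/(0.330−0.452) × (0.2783−0.3930) = (-16.52)×(-0.1147) = 1.896 mol/L.
Y_P = C_P/C_{A0} = 1.896/4.46 = 0.425.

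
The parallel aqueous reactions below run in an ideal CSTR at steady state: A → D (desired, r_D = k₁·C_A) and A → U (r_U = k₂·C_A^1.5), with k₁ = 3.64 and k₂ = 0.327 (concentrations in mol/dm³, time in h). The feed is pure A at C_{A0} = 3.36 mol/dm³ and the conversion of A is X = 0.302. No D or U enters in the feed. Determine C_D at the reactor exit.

Exit C_A = C_{A0}(1−X) = 3.36×0.698 = 2.345 mol/dm³.
A CSTR operates uniformly at the exit composition, giving r_D = 8.537 and r_U = 1.174 (each k·C_A^n at C_A = 2.345).
Fraction of consumed A going to D: r_D/(r_D+r_U) = 0.8791.
C_D = 0.8791·C_{A0}·X = 0.8791×3.36×0.302 = 0.892 mol/dm³.

0.892 mol/dm³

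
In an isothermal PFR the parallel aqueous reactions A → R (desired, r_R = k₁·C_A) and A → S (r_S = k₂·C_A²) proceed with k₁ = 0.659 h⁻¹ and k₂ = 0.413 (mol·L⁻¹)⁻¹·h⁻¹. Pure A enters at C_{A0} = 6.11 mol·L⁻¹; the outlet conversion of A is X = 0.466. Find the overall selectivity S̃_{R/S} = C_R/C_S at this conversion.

C_A = C_{A0}(1−X) = 3.263 mol·L⁻¹.
Along a PFR/batch, dC_R/dC_A = −r_R/(r_R+r_S) = −k₁/(k₁+k₂·C_A).
Integrating from C_{A0} to C_A: C_R = (0.659/0.413)·ln[(0.659+0.413·6.11)/(0.659+0.413·3.26)] = 1.596·ln(3.182/2.007) = 0.7360 mol·L⁻¹.
C_S = (C_{A0}−C_A)−C_R = 2.111 mol·L⁻¹; S̃_{R/S} = 0.7360/2.111 = 0.349.

0.349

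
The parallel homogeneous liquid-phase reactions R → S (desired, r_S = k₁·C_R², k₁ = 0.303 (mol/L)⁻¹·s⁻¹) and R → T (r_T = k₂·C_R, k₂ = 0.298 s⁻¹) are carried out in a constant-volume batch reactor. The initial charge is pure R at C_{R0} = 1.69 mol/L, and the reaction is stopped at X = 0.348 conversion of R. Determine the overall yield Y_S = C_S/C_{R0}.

C_R = C_{R0}(1−X) = 1.102 mol/L.
Along a PFR/batch, dC_T/dC_R = −r_T/(r_S+r_T) = −k₂/(k₂+k₁·C_R).
Integrating from C_{R0} to C_R: C_T = (0.298/0.303)·ln[(0.298+0.303·1.69)/(0.298+0.303·1.10)] = 0.9835·ln(0.8101/0.6319) = 0.2443 mol/L.
Then C_S = (C_{R0}−C_R) − C_T = 0.5881 − 0.2443 = 0.3438 mol/L.
Y_S = C_S/C_{R0} = 0.3438/1.69 = 0.203.

0.203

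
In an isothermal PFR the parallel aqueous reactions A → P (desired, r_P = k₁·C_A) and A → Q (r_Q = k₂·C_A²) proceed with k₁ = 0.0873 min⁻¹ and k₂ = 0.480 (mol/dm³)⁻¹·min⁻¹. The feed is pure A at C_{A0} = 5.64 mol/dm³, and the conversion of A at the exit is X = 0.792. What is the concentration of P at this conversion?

0.265 mol/dm³

C_A = C_{A0}(1−X) = 1.173 mol/dm³.
Along a PFR/batch, dC_P/dC_A = −r_P/(r_P+r_Q) = −k₁/(k₁+k₂·C_A).
Integrating from C_{A0} to C_A: C_P = (0.0873/0.480)·ln[(0.0873+0.480·5.64)/(0.0873+0.480·1.17)] = 0.1819·ln(2.794/0.6504) = 0.2651 mol/dm³.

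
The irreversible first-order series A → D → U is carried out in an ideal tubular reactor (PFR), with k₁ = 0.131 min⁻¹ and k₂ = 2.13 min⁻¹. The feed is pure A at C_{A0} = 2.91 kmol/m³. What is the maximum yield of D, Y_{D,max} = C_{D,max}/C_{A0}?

At the optimum, C_{D,max}/C_{A0} = (k₁/k₂)^[k₂/(k₂−k₁)].
= (0.131/2.13)^(2.13/(2.13−0.131)) = (0.06150)^(1.066) = 0.05123.

0.0512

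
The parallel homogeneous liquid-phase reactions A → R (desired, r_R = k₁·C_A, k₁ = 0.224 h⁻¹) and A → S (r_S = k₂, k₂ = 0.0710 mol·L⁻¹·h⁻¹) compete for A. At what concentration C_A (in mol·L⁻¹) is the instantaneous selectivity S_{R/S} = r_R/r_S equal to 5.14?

1.63 mol·L⁻¹

S_{R/S} = (k₁/k₂)·C_A ⇒ C_A = S·k₂/k₁.
= 5.14×0.0710/0.224 = 1.63 mol·L⁻¹.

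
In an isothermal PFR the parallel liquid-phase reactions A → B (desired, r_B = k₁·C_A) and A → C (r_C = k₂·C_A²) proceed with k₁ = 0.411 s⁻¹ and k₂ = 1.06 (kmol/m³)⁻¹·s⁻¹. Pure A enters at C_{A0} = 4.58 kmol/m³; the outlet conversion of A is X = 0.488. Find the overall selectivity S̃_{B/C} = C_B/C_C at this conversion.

C_A = C_{A0}(1−X) = 2.345 kmol/m³.
Along a PFR/batch, dC_B/dC_A = −r_B/(r_B+r_C) = −k₁/(k₁+k₂·C_A).
Integrating from C_{A0} to C_A: C_B = (0.411/1.06)·ln[(0.411+1.06·4.58)/(0.411+1.06·2.34)] = 0.3877·ln(5.266/2.897) = 0.2317 kmol/m³.
C_C = (C_{A0}−C_A)−C_B = 2.003 kmol/m³; S̃_{B/C} = 0.2317/2.003 = 0.116.

0.116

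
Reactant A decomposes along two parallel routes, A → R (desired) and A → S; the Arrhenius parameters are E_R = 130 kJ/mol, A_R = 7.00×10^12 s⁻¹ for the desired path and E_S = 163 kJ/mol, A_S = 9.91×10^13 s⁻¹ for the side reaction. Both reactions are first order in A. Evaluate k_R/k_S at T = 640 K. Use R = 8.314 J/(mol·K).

k_R/k_S = (A_R/A_S)·exp[−(E_R−E_S)/(RT)] = (A_R/A_S)·exp[(E_S−E_R)/(RT)].
(E_S−E_R)/(RT) = (163−130)×10³/(8.314×640) = 33000/5321 = 6.202.
k_R/k_S = (7.00×10^12/9.91×10^13)·exp(6.202) = 0.07064 × 493.7 = 34.9.

34.9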